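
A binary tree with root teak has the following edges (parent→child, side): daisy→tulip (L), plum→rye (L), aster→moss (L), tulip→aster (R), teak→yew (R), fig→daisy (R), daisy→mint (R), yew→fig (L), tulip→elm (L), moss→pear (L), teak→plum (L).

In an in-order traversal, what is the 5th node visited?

In-order visits the left subtree, then the node, then the right subtree.
At teak: go left to plum.
  At plum: go left to rye.
    rye is a leaf — visit rye.
  Visit plum.
  At plum: no right child.
Visit teak.
At teak: go right to yew.
  At yew: go left to fig.
    At fig: no left child.
    Visit fig.
    At fig: go right to daisy.
      At daisy: go left to tulip.
        At tulip: go left to elm.
          elm is a leaf — visit elm.
        Visit tulip.
        At tulip: go right to aster.
          At aster: go left to moss.
            At moss: go left to pear.
              pear is a leaf — visit pear.
            Visit moss.
            At moss: no right child.
          Visit aster.
          At aster: no right child.
      Visit daisy.
      At daisy: go right to mint.
        mint is a leaf — visit mint.
  Visit yew.
  At yew: no right child.
Full in-order sequence: rye, plum, teak, fig, elm, tulip, pear, moss, aster, daisy, mint, yew.

elm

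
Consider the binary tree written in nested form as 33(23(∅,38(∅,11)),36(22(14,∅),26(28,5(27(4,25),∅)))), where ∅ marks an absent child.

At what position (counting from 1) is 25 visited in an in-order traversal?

In-order visits the left subtree, then the node, then the right subtree.
At 33: go left to 23.
  At 23: no left child.
  Visit 23.
  At 23: go right to 38.
    At 38: no left child.
    Visit 38.
    At 38: go right to 11.
      11 is a leaf — visit 11.
Visit 33.
At 33: go right to 36.
  At 36: go left to 22.
    At 22: go left to 14.
      14 is a leaf — visit 14.
    Visit 22.
    At 22: no right child.
  Visit 36.
  At 36: go right to 26.
    At 26: go left to 28.
      28 is a leaf — visit 28.
    Visit 26.
    At 26: go right to 5.
      At 5: go left to 27.
        At 27: go left to 4.
          4 is a leaf — visit 4.
        Visit 27.
        At 27: go right to 25.
          25 is a leaf — visit 25.
      Visit 5.
      At 5: no right child.
Full in-order sequence: 23, 38, 11, 33, 14, 22, 36, 28, 26, 4, 27, 25, 5.

12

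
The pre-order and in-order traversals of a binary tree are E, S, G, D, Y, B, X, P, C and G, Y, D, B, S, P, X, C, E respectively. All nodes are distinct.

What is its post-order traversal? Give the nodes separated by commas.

Y, B, D, G, P, C, X, S, E

The first element of pre-order is the root; it splits in-order into left and right subtrees.
Root E: left subtree has 8 nodes {G, Y, D, B, S, P, X, C}, right has 0 { }.
  Root S: left subtree has 4 nodes {G, Y, D, B}, right has 3 {P, X, C}.
    Root G: left subtree has 0 nodes { }, right has 3 {Y, D, B}.
      Root D: left subtree has 1 node {Y}, right has 1 {B}.
    Root X: left subtree has 1 node {P}, right has 1 {C}.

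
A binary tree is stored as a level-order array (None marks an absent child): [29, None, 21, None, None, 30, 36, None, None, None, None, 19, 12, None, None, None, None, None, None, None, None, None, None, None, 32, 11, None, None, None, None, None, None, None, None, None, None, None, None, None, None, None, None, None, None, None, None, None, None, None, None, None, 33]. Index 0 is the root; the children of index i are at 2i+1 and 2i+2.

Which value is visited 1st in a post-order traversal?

32

Post-order visits the left subtree, then the right subtree, then the node.
At 29: no left child.
At 29: go right to 21.
  At 21: go left to 30.
    At 30: go left to 19.
      At 19: no left child.
      At 19: go right to 32.
        32 is a leaf — visit 32.
      Visit 19.
    At 30: go right to 12.
      At 12: go left to 11.
        At 11: go left to 33.
          33 is a leaf — visit 33.
        At 11: no right child.
        Visit 11.
      At 12: no right child.
      Visit 12.
    Visit 30.
  At 21: go right to 36.
    36 is a leaf — visit 36.
  Visit 21.
Visit 29.
Full post-order sequence: 32, 19, 33, 11, 12, 30, 36, 21, 29.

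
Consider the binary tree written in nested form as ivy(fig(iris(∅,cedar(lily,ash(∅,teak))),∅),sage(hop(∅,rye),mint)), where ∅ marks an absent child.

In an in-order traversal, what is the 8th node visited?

In-order visits the left subtree, then the node, then the right subtree.
At ivy: go left to fig.
  At fig: go left to iris.
    At iris: no left child.
    Visit iris.
    At iris: go right to cedar.
      At cedar: go left to lily.
        lily is a leaf — visit lily.
      Visit cedar.
      At cedar: go right to ash.
        At ash: no left child.
        Visit ash.
        At ash: go right to teak.
          teak is a leaf — visit teak.
  Visit fig.
  At fig: no right child.
Visit ivy.
At ivy: go right to sage.
  At sage: go left to hop.
    At hop: no left child.
    Visit hop.
    At hop: go right to rye.
      rye is a leaf — visit rye.
  Visit sage.
  At sage: go right to mint.
    mint is a leaf — visit mint.
Full in-order sequence: iris, lily, cedar, ash, teak, fig, ivy, hop, rye, sage, mint.

hop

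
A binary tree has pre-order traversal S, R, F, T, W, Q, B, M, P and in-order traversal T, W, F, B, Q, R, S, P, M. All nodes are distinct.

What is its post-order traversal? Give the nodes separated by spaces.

W T B Q F R P M S

The first element of pre-order is the root; it splits in-order into left and right subtrees.
Root S: left subtree has 6 nodes {T, W, F, B, Q, R}, right has 2 {P, M}.
  Root R: left subtree has 5 nodes {T, W, F, B, Q}, right has 0 { }.
    Root F: left subtree has 2 nodes {T, W}, right has 2 {B, Q}.
      Root T: left subtree has 0 nodes { }, right has 1 {W}.
      Root Q: left subtree has 1 node {B}, right has 0 { }.
  Root M: left subtree has 1 node {P}, right has 0 { }.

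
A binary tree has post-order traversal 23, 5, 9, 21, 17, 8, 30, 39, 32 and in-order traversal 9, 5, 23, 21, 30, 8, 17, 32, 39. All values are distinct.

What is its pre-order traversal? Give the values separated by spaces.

32 30 21 9 5 23 8 17 39

The last element of post-order is the root; it splits in-order into left and right subtrees.
Root 32: left subtree has 7 nodes {9, 5, 23, 21, 30, 8, 17}, right has 1 {39}.
  Root 30: left subtree has 4 nodes {9, 5, 23, 21}, right has 2 {8, 17}.
    Root 21: left subtree has 3 nodes {9, 5, 23}, right has 0 { }.
      Root 9: left subtree has 0 nodes { }, right has 2 {5, 23}.
        Root 5: left subtree has 0 nodes { }, right has 1 {23}.
    Root 8: left subtree has 0 nodes { }, right has 1 {17}.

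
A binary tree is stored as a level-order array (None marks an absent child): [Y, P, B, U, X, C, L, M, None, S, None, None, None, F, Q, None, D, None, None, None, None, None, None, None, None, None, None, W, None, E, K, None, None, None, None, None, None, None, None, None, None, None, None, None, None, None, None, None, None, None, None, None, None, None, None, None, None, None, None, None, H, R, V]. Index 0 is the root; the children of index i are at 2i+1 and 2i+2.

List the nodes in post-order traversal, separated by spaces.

Post-order visits the left subtree, then the right subtree, then the node.
At Y: go left to P.
  At P: go left to U.
    At U: go left to M.
      At M: no left child.
      At M: go right to D.
        D is a leaf — visit D.
      Visit M.
    At U: no right child.
    Visit U.
  At P: go right to X.
    At X: go left to S.
      S is a leaf — visit S.
    At X: no right child.
    Visit X.
  Visit P.
At Y: go right to B.
  At B: go left to C.
    C is a leaf — visit C.
  At B: go right to L.
    At L: go left to F.
      At F: go left to W.
        W is a leaf — visit W.
      At F: no right child.
      Visit F.
    At L: go right to Q.
      At Q: go left to E.
        At E: no left child.
        At E: go right to H.
          H is a leaf — visit H.
        Visit E.
      At Q: go right to K.
        At K: go left to R.
          R is a leaf — visit R.
        At K: go right to V.
          V is a leaf — visit V.
        Visit K.
      Visit Q.
    Visit L.
  Visit B.
Visit Y.

D M U S X P C W F H E R V K Q L B Y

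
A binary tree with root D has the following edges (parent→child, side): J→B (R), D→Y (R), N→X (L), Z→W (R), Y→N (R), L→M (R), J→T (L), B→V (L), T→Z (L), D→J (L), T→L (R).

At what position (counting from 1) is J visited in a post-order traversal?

Post-order visits the left subtree, then the right subtree, then the node.
At D: go left to J.
  At J: go left to T.
    At T: go left to Z.
      At Z: no left child.
      At Z: go right to W.
        W is a leaf — visit W.
      Visit Z.
    At T: go right to L.
      At L: no left child.
      At L: go right to M.
        M is a leaf — visit M.
      Visit L.
    Visit T.
  At J: go right to B.
    At B: go left to V.
      V is a leaf — visit V.
    At B: no right child.
    Visit B.
  Visit J.
At D: go right to Y.
  At Y: no left child.
  At Y: go right to N.
    At N: go left to X.
      X is a leaf — visit X.
    At N: no right child.
    Visit N.
  Visit Y.
Visit D.
Full post-order sequence: W, Z, M, L, T, V, B, J, X, N, Y, D.

8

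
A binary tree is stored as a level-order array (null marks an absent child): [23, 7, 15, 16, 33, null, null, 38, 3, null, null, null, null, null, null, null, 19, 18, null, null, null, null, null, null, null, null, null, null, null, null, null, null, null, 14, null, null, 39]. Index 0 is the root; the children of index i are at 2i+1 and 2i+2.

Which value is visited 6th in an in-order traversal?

In-order visits the left subtree, then the node, then the right subtree.
At 23: go left to 7.
  At 7: go left to 16.
    At 16: go left to 38.
      At 38: no left child.
      Visit 38.
      At 38: go right to 19.
        At 19: go left to 14.
          14 is a leaf — visit 14.
        Visit 19.
        At 19: no right child.
    Visit 16.
    At 16: go right to 3.
      At 3: go left to 18.
        At 18: no left child.
        Visit 18.
        At 18: go right to 39.
          39 is a leaf — visit 39.
      Visit 3.
      At 3: no right child.
  Visit 7.
  At 7: go right to 33.
    33 is a leaf — visit 33.
Visit 23.
At 23: go right to 15.
  15 is a leaf — visit 15.
Full in-order sequence: 38, 14, 19, 16, 18, 39, 3, 7, 33, 23, 15.

39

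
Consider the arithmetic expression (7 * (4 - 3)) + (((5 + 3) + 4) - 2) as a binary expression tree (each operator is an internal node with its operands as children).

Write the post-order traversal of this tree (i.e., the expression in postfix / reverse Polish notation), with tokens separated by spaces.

Post-order on an expression tree gives postfix notation: for each operator, emit left operand, right operand, then the operator.

7 4 3 - * 5 3 + 4 + 2 - +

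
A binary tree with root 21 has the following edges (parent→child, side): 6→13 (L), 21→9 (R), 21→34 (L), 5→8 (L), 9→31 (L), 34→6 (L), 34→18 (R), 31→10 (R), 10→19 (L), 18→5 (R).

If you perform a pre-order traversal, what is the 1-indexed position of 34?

Pre-order visits the node, then its left subtree, then its right subtree.
Visit 21.
At 21: go left to 34.
  Visit 34.
  At 34: go left to 6.
    Visit 6.
    At 6: go left to 13.
      13 is a leaf — visit 13.
    At 6: no right child.
  At 34: go right to 18.
    Visit 18.
    At 18: no left child.
    At 18: go right to 5.
      Visit 5.
      At 5: go left to 8.
        8 is a leaf — visit 8.
      At 5: no right child.
At 21: go right to 9.
  Visit 9.
  At 9: go left to 31.
    Visit 31.
    At 31: no left child.
    At 31: go right to 10.
      Visit 10.
      At 10: go left to 19.
        19 is a leaf — visit 19.
      At 10: no right child.
  At 9: no right child.
Full pre-order sequence: 21, 34, 6, 13, 18, 5, 8, 9, 31, 10, 19.

2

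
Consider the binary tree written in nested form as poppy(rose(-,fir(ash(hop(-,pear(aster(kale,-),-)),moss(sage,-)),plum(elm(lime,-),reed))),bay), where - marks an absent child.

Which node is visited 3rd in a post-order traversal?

pear

Post-order visits the left subtree, then the right subtree, then the node.
At poppy: go left to rose.
  At rose: no left child.
  At rose: go right to fir.
    At fir: go left to ash.
      At ash: go left to hop.
        At hop: no left child.
        At hop: go right to pear.
          At pear: go left to aster.
            At aster: go left to kale.
              kale is a leaf — visit kale.
            At aster: no right child.
            Visit aster.
          At pear: no right child.
          Visit pear.
        Visit hop.
      At ash: go right to moss.
        At moss: go left to sage.
          sage is a leaf — visit sage.
        At moss: no right child.
        Visit moss.
      Visit ash.
    At fir: go right to plum.
      At plum: go left to elm.
        At elm: go left to lime.
          lime is a leaf — visit lime.
        At elm: no right child.
        Visit elm.
      At plum: go right to reed.
        reed is a leaf — visit reed.
      Visit plum.
    Visit fir.
  Visit rose.
At poppy: go right to bay.
  bay is a leaf — visit bay.
Visit poppy.
Full post-order sequence: kale, aster, pear, hop, sage, moss, ash, lime, elm, reed, plum, fir, rose, bay, poppy.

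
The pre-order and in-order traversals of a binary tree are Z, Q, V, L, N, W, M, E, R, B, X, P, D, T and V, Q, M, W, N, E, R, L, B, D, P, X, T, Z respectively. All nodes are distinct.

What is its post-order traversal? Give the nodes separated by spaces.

The first element of pre-order is the root; it splits in-order into left and right subtrees.
Root Z: left subtree has 13 nodes {V, Q, M, W, N, E, R, L, B, D, P, X, T}, right has 0 { }.
  Root Q: left subtree has 1 node {V}, right has 11 {M, W, N, E, R, L, B, D, P, X, T}.
    Root L: left subtree has 5 nodes {M, W, N, E, R}, right has 5 {B, D, P, X, T}.
      Root N: left subtree has 2 nodes {M, W}, right has 2 {E, R}.
        Root W: left subtree has 1 node {M}, right has 0 { }.
        Root E: left subtree has 0 nodes { }, right has 1 {R}.
      Root B: left subtree has 0 nodes { }, right has 4 {D, P, X, T}.
        Root X: left subtree has 2 nodes {D, P}, right has 1 {T}.
          Root P: left subtree has 1 node {D}, right has 0 { }.

V M W R E N D P T X B L Q Z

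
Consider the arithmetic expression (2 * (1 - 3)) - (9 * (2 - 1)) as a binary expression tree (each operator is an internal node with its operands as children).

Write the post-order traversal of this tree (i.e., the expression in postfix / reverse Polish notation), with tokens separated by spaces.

2 1 3 - * 9 2 1 - * -

Post-order on an expression tree gives postfix notation: for each operator, emit left operand, right operand, then the operator.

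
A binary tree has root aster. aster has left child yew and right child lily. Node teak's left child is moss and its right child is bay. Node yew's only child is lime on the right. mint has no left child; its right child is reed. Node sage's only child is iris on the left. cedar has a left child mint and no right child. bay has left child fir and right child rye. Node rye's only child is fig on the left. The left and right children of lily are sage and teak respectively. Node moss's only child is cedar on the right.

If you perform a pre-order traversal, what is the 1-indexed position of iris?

Pre-order visits the node, then its left subtree, then its right subtree.
Visit aster.
At aster: go left to yew.
  Visit yew.
  At yew: no left child.
  At yew: go right to lime.
    lime is a leaf — visit lime.
At aster: go right to lily.
  Visit lily.
  At lily: go left to sage.
    Visit sage.
    At sage: go left to iris.
      iris is a leaf — visit iris.
    At sage: no right child.
  At lily: go right to teak.
    Visit teak.
    At teak: go left to moss.
      Visit moss.
      At moss: no left child.
      At moss: go right to cedar.
        Visit cedar.
        At cedar: go left to mint.
          Visit mint.
          At mint: no left child.
          At mint: go right to reed.
            reed is a leaf — visit reed.
        At cedar: no right child.
    At teak: go right to bay.
      Visit bay.
      At bay: go left to fir.
        fir is a leaf — visit fir.
      At bay: go right to rye.
        Visit rye.
        At rye: go left to fig.
          fig is a leaf — visit fig.
        At rye: no right child.
Full pre-order sequence: aster, yew, lime, lily, sage, iris, teak, moss, cedar, mint, reed, bay, fir, rye, fig.

6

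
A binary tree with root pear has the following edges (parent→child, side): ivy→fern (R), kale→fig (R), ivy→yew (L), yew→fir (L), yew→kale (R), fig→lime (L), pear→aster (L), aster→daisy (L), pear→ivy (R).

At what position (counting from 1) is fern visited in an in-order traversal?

In-order visits the left subtree, then the node, then the right subtree.
At pear: go left to aster.
  At aster: go left to daisy.
    daisy is a leaf — visit daisy.
  Visit aster.
  At aster: no right child.
Visit pear.
At pear: go right to ivy.
  At ivy: go left to yew.
    At yew: go left to fir.
      fir is a leaf — visit fir.
    Visit yew.
    At yew: go right to kale.
      At kale: no left child.
      Visit kale.
      At kale: go right to fig.
        At fig: go left to lime.
          lime is a leaf — visit lime.
        Visit fig.
        At fig: no right child.
  Visit ivy.
  At ivy: go right to fern.
    fern is a leaf — visit fern.
Full in-order sequence: daisy, aster, pear, fir, yew, kale, lime, fig, ivy, fern.

10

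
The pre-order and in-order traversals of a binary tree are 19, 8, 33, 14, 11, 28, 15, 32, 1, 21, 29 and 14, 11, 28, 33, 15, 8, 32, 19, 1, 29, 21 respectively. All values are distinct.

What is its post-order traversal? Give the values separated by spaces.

The first element of pre-order is the root; it splits in-order into left and right subtrees.
Root 19: left subtree has 7 nodes {14, 11, 28, 33, 15, 8, 32}, right has 3 {1, 29, 21}.
  Root 8: left subtree has 5 nodes {14, 11, 28, 33, 15}, right has 1 {32}.
    Root 33: left subtree has 3 nodes {14, 11, 28}, right has 1 {15}.
      Root 14: left subtree has 0 nodes { }, right has 2 {11, 28}.
        Root 11: left subtree has 0 nodes { }, right has 1 {28}.
  Root 1: left subtree has 0 nodes { }, right has 2 {29, 21}.
    Root 21: left subtree has 1 node {29}, right has 0 { }.

28 11 14 15 33 32 8 29 21 1 19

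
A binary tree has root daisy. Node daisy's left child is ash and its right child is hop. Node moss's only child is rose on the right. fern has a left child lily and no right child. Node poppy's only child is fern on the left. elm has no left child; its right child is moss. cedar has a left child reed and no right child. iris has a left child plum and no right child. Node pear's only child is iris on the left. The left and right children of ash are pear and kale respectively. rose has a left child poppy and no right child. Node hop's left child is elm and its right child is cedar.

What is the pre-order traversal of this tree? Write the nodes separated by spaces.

Pre-order visits the node, then its left subtree, then its right subtree.
Visit daisy.
At daisy: go left to ash.
  Visit ash.
  At ash: go left to pear.
    Visit pear.
    At pear: go left to iris.
      Visit iris.
      At iris: go left to plum.
        plum is a leaf — visit plum.
      At iris: no right child.
    At pear: no right child.
  At ash: go right to kale.
    kale is a leaf — visit kale.
At daisy: go right to hop.
  Visit hop.
  At hop: go left to elm.
    Visit elm.
    At elm: no left child.
    At elm: go right to moss.
      Visit moss.
      At moss: no left child.
      At moss: go right to rose.
        Visit rose.
        At rose: go left to poppy.
          Visit poppy.
          At poppy: go left to fern.
            Visit fern.
            At fern: go left to lily.
              lily is a leaf — visit lily.
            At fern: no right child.
          At poppy: no right child.
        At rose: no right child.
  At hop: go right to cedar.
    Visit cedar.
    At cedar: go left to reed.
      reed is a leaf — visit reed.
    At cedar: no right child.

daisy ash pear iris plum kale hop elm moss rose poppy fern lily cedar reed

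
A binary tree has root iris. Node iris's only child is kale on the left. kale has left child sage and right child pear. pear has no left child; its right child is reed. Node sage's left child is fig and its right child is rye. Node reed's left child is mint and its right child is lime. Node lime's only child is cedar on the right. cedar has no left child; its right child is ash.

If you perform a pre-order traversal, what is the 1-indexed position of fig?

Pre-order visits the node, then its left subtree, then its right subtree.
Visit iris.
At iris: go left to kale.
  Visit kale.
  At kale: go left to sage.
    Visit sage.
    At sage: go left to fig.
      fig is a leaf — visit fig.
    At sage: go right to rye.
      rye is a leaf — visit rye.
  At kale: go right to pear.
    Visit pear.
    At pear: no left child.
    At pear: go right to reed.
      Visit reed.
      At reed: go left to mint.
        mint is a leaf — visit mint.
      At reed: go right to lime.
        Visit lime.
        At lime: no left child.
        At lime: go right to cedar.
          Visit cedar.
          At cedar: no left child.
          At cedar: go right to ash.
            ash is a leaf — visit ash.
At iris: no right child.
Full pre-order sequence: iris, kale, sage, fig, rye, pear, reed, mint, lime, cedar, ash.

4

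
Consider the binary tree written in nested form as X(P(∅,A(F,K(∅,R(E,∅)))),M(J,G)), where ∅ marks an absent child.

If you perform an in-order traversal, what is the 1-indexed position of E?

In-order visits the left subtree, then the node, then the right subtree.
At X: go left to P.
  At P: no left child.
  Visit P.
  At P: go right to A.
    At A: go left to F.
      F is a leaf — visit F.
    Visit A.
    At A: go right to K.
      At K: no left child.
      Visit K.
      At K: go right to R.
        At R: go left to E.
          E is a leaf — visit E.
        Visit R.
        At R: no right child.
Visit X.
At X: go right to M.
  At M: go left to J.
    J is a leaf — visit J.
  Visit M.
  At M: go right to G.
    G is a leaf — visit G.
Full in-order sequence: P, F, A, K, E, R, X, J, M, G.

5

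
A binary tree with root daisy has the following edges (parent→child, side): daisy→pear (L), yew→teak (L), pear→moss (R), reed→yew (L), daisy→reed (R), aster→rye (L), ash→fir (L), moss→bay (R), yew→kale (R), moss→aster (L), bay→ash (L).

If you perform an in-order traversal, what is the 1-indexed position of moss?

4

In-order visits the left subtree, then the node, then the right subtree.
At daisy: go left to pear.
  At pear: no left child.
  Visit pear.
  At pear: go right to moss.
    At moss: go left to aster.
      At aster: go left to rye.
        rye is a leaf — visit rye.
      Visit aster.
      At aster: no right child.
    Visit moss.
    At moss: go right to bay.
      At bay: go left to ash.
        At ash: go left to fir.
          fir is a leaf — visit fir.
        Visit ash.
        At ash: no right child.
      Visit bay.
      At bay: no right child.
Visit daisy.
At daisy: go right to reed.
  At reed: go left to yew.
    At yew: go left to teak.
      teak is a leaf — visit teak.
    Visit yew.
    At yew: go right to kale.
      kale is a leaf — visit kale.
  Visit reed.
  At reed: no right child.
Full in-order sequence: pear, rye, aster, moss, fir, ash, bay, daisy, teak, yew, kale, reed.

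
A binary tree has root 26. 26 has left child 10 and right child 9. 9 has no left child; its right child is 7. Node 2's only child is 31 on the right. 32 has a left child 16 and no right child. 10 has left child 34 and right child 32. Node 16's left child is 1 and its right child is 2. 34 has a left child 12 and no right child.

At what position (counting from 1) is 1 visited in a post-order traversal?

3

Post-order visits the left subtree, then the right subtree, then the node.
At 26: go left to 10.
  At 10: go left to 34.
    At 34: go left to 12.
      12 is a leaf — visit 12.
    At 34: no right child.
    Visit 34.
  At 10: go right to 32.
    At 32: go left to 16.
      At 16: go left to 1.
        1 is a leaf — visit 1.
      At 16: go right to 2.
        At 2: no left child.
        At 2: go right to 31.
          31 is a leaf — visit 31.
        Visit 2.
      Visit 16.
    At 32: no right child.
    Visit 32.
  Visit 10.
At 26: go right to 9.
  At 9: no left child.
  At 9: go right to 7.
    7 is a leaf — visit 7.
  Visit 9.
Visit 26.
Full post-order sequence: 12, 34, 1, 31, 2, 16, 32, 10, 7, 9, 26.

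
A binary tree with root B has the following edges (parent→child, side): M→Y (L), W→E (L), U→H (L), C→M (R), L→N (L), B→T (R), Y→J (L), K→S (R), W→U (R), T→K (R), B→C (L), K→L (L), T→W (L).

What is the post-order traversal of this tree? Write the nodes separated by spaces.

Post-order visits the left subtree, then the right subtree, then the node.
At B: go left to C.
  At C: no left child.
  At C: go right to M.
    At M: go left to Y.
      At Y: go left to J.
        J is a leaf — visit J.
      At Y: no right child.
      Visit Y.
    At M: no right child.
    Visit M.
  Visit C.
At B: go right to T.
  At T: go left to W.
    At W: go left to E.
      E is a leaf — visit E.
    At W: go right to U.
      At U: go left to H.
        H is a leaf — visit H.
      At U: no right child.
      Visit U.
    Visit W.
  At T: go right to K.
    At K: go left to L.
      At L: go left to N.
        N is a leaf — visit N.
      At L: no right child.
      Visit L.
    At K: go right to S.
      S is a leaf — visit S.
    Visit K.
  Visit T.
Visit B.

J Y M C E H U W N L S K T B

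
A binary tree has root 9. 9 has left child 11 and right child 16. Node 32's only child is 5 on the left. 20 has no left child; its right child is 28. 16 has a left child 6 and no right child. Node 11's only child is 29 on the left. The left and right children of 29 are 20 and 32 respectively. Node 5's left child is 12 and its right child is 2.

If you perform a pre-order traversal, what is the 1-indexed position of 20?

Pre-order visits the node, then its left subtree, then its right subtree.
Visit 9.
At 9: go left to 11.
  Visit 11.
  At 11: go left to 29.
    Visit 29.
    At 29: go left to 20.
      Visit 20.
      At 20: no left child.
      At 20: go right to 28.
        28 is a leaf — visit 28.
    At 29: go right to 32.
      Visit 32.
      At 32: go left to 5.
        Visit 5.
        At 5: go left to 12.
          12 is a leaf — visit 12.
        At 5: go right to 2.
          2 is a leaf — visit 2.
      At 32: no right child.
  At 11: no right child.
At 9: go right to 16.
  Visit 16.
  At 16: go left to 6.
    6 is a leaf — visit 6.
  At 16: no right child.
Full pre-order sequence: 9, 11, 29, 20, 28, 32, 5, 12, 2, 16, 6.

4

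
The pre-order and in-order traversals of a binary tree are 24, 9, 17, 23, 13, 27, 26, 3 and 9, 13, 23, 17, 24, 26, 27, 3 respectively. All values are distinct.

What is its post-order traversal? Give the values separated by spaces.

13 23 17 9 26 3 27 24

The first element of pre-order is the root; it splits in-order into left and right subtrees.
Root 24: left subtree has 4 nodes {9, 13, 23, 17}, right has 3 {26, 27, 3}.
  Root 9: left subtree has 0 nodes { }, right has 3 {13, 23, 17}.
    Root 17: left subtree has 2 nodes {13, 23}, right has 0 { }.
      Root 23: left subtree has 1 node {13}, right has 0 { }.
  Root 27: left subtree has 1 node {26}, right has 1 {3}.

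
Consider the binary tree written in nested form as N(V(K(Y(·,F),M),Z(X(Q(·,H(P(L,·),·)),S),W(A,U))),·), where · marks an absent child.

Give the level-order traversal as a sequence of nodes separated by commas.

N, V, K, Z, Y, M, X, W, F, Q, S, A, U, H, P, L

Level-order visits nodes level by level from the root, left to right within each level.
Level 0: N
Level 1: V
Level 2: K, Z
Level 3: Y, M, X, W
Level 4: F, Q, S, A, U
Level 5: H
Level 6: P
Level 7: L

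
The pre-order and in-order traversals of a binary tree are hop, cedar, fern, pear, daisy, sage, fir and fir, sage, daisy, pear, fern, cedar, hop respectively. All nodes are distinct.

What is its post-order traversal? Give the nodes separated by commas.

fir, sage, daisy, pear, fern, cedar, hop

The first element of pre-order is the root; it splits in-order into left and right subtrees.
Root hop: left subtree has 6 nodes {fir, sage, daisy, pear, fern, cedar}, right has 0 { }.
  Root cedar: left subtree has 5 nodes {fir, sage, daisy, pear, fern}, right has 0 { }.
    Root fern: left subtree has 4 nodes {fir, sage, daisy, pear}, right has 0 { }.
      Root pear: left subtree has 3 nodes {fir, sage, daisy}, right has 0 { }.
        Root daisy: left subtree has 2 nodes {fir, sage}, right has 0 { }.
          Root sage: left subtree has 1 node {fir}, right has 0 { }.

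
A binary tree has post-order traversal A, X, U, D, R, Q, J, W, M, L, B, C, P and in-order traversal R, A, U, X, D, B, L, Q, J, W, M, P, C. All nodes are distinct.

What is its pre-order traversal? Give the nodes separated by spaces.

The last element of post-order is the root; it splits in-order into left and right subtrees.
Root P: left subtree has 11 nodes {R, A, U, X, D, B, L, Q, J, W, M}, right has 1 {C}.
  Root B: left subtree has 5 nodes {R, A, U, X, D}, right has 5 {L, Q, J, W, M}.
    Root R: left subtree has 0 nodes { }, right has 4 {A, U, X, D}.
      Root D: left subtree has 3 nodes {A, U, X}, right has 0 { }.
        Root U: left subtree has 1 node {A}, right has 1 {X}.
    Root L: left subtree has 0 nodes { }, right has 4 {Q, J, W, M}.
      Root M: left subtree has 3 nodes {Q, J, W}, right has 0 { }.
        Root W: left subtree has 2 nodes {Q, J}, right has 0 { }.
          Root J: left subtree has 1 node {Q}, right has 0 { }.

P B R D U A X L M W J Q C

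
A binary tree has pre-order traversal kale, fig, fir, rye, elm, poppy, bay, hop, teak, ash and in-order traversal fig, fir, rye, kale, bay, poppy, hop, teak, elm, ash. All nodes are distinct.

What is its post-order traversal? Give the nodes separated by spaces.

rye fir fig bay teak hop poppy ash elm kale

The first element of pre-order is the root; it splits in-order into left and right subtrees.
Root kale: left subtree has 3 nodes {fig, fir, rye}, right has 6 {bay, poppy, hop, teak, elm, ash}.
  Root fig: left subtree has 0 nodes { }, right has 2 {fir, rye}.
    Root fir: left subtree has 0 nodes { }, right has 1 {rye}.
  Root elm: left subtree has 4 nodes {bay, poppy, hop, teak}, right has 1 {ash}.
    Root poppy: left subtree has 1 node {bay}, right has 2 {hop, teak}.
      Root hop: left subtree has 0 nodes { }, right has 1 {teak}.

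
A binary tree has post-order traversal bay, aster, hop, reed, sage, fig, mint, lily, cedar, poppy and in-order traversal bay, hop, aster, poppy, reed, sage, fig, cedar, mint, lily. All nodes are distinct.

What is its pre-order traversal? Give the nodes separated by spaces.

poppy hop bay aster cedar fig sage reed lily mint

The last element of post-order is the root; it splits in-order into left and right subtrees.
Root poppy: left subtree has 3 nodes {bay, hop, aster}, right has 6 {reed, sage, fig, cedar, mint, lily}.
  Root hop: left subtree has 1 node {bay}, right has 1 {aster}.
  Root cedar: left subtree has 3 nodes {reed, sage, fig}, right has 2 {mint, lily}.
    Root fig: left subtree has 2 nodes {reed, sage}, right has 0 { }.
      Root sage: left subtree has 1 node {reed}, right has 0 { }.
    Root lily: left subtree has 1 node {mint}, right has 0 { }.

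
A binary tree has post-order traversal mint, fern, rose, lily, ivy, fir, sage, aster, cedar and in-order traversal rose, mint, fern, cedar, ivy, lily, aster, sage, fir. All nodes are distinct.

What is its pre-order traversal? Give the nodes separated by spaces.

The last element of post-order is the root; it splits in-order into left and right subtrees.
Root cedar: left subtree has 3 nodes {rose, mint, fern}, right has 5 {ivy, lily, aster, sage, fir}.
  Root rose: left subtree has 0 nodes { }, right has 2 {mint, fern}.
    Root fern: left subtree has 1 node {mint}, right has 0 { }.
  Root aster: left subtree has 2 nodes {ivy, lily}, right has 2 {sage, fir}.
    Root ivy: left subtree has 0 nodes { }, right has 1 {lily}.
    Root sage: left subtree has 0 nodes { }, right has 1 {fir}.

cedar rose fern mint aster ivy lily sage fir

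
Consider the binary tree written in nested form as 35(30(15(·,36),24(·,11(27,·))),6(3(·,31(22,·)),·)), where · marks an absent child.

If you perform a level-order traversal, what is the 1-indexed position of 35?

1

Level-order visits nodes level by level from the root, left to right within each level.
Level 0: 35
Level 1: 30, 6
Level 2: 15, 24, 3
Level 3: 36, 11, 31
Level 4: 27, 22
Full level-order sequence: 35, 30, 6, 15, 24, 3, 36, 11, 31, 27, 22.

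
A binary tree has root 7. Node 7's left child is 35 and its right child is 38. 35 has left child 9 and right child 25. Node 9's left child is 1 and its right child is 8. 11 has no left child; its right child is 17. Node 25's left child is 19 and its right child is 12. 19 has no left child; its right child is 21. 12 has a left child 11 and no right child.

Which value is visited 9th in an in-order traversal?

In-order visits the left subtree, then the node, then the right subtree.
At 7: go left to 35.
  At 35: go left to 9.
    At 9: go left to 1.
      1 is a leaf — visit 1.
    Visit 9.
    At 9: go right to 8.
      8 is a leaf — visit 8.
  Visit 35.
  At 35: go right to 25.
    At 25: go left to 19.
      At 19: no left child.
      Visit 19.
      At 19: go right to 21.
        21 is a leaf — visit 21.
    Visit 25.
    At 25: go right to 12.
      At 12: go left to 11.
        At 11: no left child.
        Visit 11.
        At 11: go right to 17.
          17 is a leaf — visit 17.
      Visit 12.
      At 12: no right child.
Visit 7.
At 7: go right to 38.
  38 is a leaf — visit 38.
Full in-order sequence: 1, 9, 8, 35, 19, 21, 25, 11, 17, 12, 7, 38.

17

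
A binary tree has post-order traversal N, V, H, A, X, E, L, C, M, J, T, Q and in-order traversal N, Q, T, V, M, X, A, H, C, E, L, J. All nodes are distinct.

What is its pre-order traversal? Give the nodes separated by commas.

Q, N, T, J, M, V, C, X, A, H, L, E

The last element of post-order is the root; it splits in-order into left and right subtrees.
Root Q: left subtree has 1 node {N}, right has 10 {T, V, M, X, A, H, C, E, L, J}.
  Root T: left subtree has 0 nodes { }, right has 9 {V, M, X, A, H, C, E, L, J}.
    Root J: left subtree has 8 nodes {V, M, X, A, H, C, E, L}, right has 0 { }.
      Root M: left subtree has 1 node {V}, right has 6 {X, A, H, C, E, L}.
        Root C: left subtree has 3 nodes {X, A, H}, right has 2 {E, L}.
          Root X: left subtree has 0 nodes { }, right has 2 {A, H}.
            Root A: left subtree has 0 nodes { }, right has 1 {H}.
          Root L: left subtree has 1 node {E}, right has 0 { }.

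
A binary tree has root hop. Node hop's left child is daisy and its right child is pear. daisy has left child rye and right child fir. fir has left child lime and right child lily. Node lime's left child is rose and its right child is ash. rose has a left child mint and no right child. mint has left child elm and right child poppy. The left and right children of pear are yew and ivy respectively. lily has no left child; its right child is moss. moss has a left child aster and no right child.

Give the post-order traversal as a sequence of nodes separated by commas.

Post-order visits the left subtree, then the right subtree, then the node.
At hop: go left to daisy.
  At daisy: go left to rye.
    rye is a leaf — visit rye.
  At daisy: go right to fir.
    At fir: go left to lime.
      At lime: go left to rose.
        At rose: go left to mint.
          At mint: go left to elm.
            elm is a leaf — visit elm.
          At mint: go right to poppy.
            poppy is a leaf — visit poppy.
          Visit mint.
        At rose: no right child.
        Visit rose.
      At lime: go right to ash.
        ash is a leaf — visit ash.
      Visit lime.
    At fir: go right to lily.
      At lily: no left child.
      At lily: go right to moss.
        At moss: go left to aster.
          aster is a leaf — visit aster.
        At moss: no right child.
        Visit moss.
      Visit lily.
    Visit fir.
  Visit daisy.
At hop: go right to pear.
  At pear: go left to yew.
    yew is a leaf — visit yew.
  At pear: go right to ivy.
    ivy is a leaf — visit ivy.
  Visit pear.
Visit hop.

rye, elm, poppy, mint, rose, ash, lime, aster, moss, lily, fir, daisy, yew, ivy, pear, hop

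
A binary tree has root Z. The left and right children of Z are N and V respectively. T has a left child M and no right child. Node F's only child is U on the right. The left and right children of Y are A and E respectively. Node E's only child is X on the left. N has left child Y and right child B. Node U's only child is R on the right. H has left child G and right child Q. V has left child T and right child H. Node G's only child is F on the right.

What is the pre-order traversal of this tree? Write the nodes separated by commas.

Z, N, Y, A, E, X, B, V, T, M, H, G, F, U, R, Q

Pre-order visits the node, then its left subtree, then its right subtree.
Visit Z.
At Z: go left to N.
  Visit N.
  At N: go left to Y.
    Visit Y.
    At Y: go left to A.
      A is a leaf — visit A.
    At Y: go right to E.
      Visit E.
      At E: go left to X.
        X is a leaf — visit X.
      At E: no right child.
  At N: go right to B.
    B is a leaf — visit B.
At Z: go right to V.
  Visit V.
  At V: go left to T.
    Visit T.
    At T: go left to M.
      M is a leaf — visit M.
    At T: no right child.
  At V: go right to H.
    Visit H.
    At H: go left to G.
      Visit G.
      At G: no left child.
      At G: go right to F.
        Visit F.
        At F: no left child.
        At F: go right to U.
          Visit U.
          At U: no left child.
          At U: go right to R.
            R is a leaf — visit R.
    At H: go right to Q.
      Q is a leaf — visit Q.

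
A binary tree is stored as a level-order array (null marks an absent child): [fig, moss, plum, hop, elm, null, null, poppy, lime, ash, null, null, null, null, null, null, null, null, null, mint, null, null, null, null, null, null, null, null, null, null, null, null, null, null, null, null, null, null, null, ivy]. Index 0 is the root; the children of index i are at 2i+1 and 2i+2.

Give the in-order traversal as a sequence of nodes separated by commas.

poppy, hop, lime, moss, ivy, mint, ash, elm, fig, plum

In-order visits the left subtree, then the node, then the right subtree.
At fig: go left to moss.
  At moss: go left to hop.
    At hop: go left to poppy.
      poppy is a leaf — visit poppy.
    Visit hop.
    At hop: go right to lime.
      lime is a leaf — visit lime.
  Visit moss.
  At moss: go right to elm.
    At elm: go left to ash.
      At ash: go left to mint.
        At mint: go left to ivy.
          ivy is a leaf — visit ivy.
        Visit mint.
        At mint: no right child.
      Visit ash.
      At ash: no right child.
    Visit elm.
    At elm: no right child.
Visit fig.
At fig: go right to plum.
  plum is a leaf — visit plum.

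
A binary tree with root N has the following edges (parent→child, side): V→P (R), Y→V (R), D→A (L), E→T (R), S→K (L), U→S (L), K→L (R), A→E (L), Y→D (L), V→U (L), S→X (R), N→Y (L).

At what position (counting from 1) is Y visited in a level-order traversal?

2

Level-order visits nodes level by level from the root, left to right within each level.
Level 0: N
Level 1: Y
Level 2: D, V
Level 3: A, U, P
Level 4: E, S
Level 5: T, K, X
Level 6: L
Full level-order sequence: N, Y, D, V, A, U, P, E, S, T, K, X, L.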